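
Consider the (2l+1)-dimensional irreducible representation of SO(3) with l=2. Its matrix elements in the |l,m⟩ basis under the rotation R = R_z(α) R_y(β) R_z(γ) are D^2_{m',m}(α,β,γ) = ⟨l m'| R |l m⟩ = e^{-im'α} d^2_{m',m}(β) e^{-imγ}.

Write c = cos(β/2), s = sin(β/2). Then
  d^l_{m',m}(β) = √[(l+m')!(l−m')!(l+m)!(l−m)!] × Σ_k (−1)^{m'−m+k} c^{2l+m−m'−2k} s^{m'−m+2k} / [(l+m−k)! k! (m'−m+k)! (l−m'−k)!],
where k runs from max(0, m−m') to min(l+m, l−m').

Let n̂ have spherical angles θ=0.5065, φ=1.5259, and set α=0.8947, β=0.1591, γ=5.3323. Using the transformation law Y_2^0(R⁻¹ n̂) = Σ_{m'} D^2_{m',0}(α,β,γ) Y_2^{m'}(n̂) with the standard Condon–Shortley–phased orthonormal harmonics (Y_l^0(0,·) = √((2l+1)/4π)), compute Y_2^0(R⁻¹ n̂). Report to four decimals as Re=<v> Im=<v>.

Need the full column D^2_{m',0} for m'=−2..2 at α=0.8947, β=0.1591, γ=5.3323.
cos(β/2)=0.996838, sin(β/2)=0.079466
d^2_{-2,0}: single k=2 term ⇒ +0.015371;  D = -0.003333+0.015005i
d^2_{-1,0}: k∈[1..2] ⇒ +0.192811 -0.001225 = +0.191585;  D = +0.119885+0.149441i
d^2_{0,0}: k∈[0..2] ⇒ +0.987410 -0.025100 +0.000040 = +0.962350;  D = +0.962350+0.000000i
d^2_{1,0}: k∈[0..1] ⇒ -0.192811 +0.001225 = -0.191585;  D = -0.119885+0.149441i
d^2_{2,0}: single k=0 term ⇒ +0.015371;  D = -0.003333-0.015005i
Y_2^{m'}(θ=0.5065,φ=1.5259) and Σ D·Y over m':
  (-0.0033+0.0150i)·(-0.0905-0.0082i)  (+0.1199+0.1494i)·(+0.0147-0.3274i)  (+0.9624+0.0000i)·(+0.4081+0.0000i)  (-0.1199+0.1494i)·(-0.0147-0.3274i)  (-0.0033-0.0150i)·(-0.0905+0.0082i)
Y_2^0(R⁻¹ n̂) = +0.494971+0.000000i

Re=0.4950 Im=0.0000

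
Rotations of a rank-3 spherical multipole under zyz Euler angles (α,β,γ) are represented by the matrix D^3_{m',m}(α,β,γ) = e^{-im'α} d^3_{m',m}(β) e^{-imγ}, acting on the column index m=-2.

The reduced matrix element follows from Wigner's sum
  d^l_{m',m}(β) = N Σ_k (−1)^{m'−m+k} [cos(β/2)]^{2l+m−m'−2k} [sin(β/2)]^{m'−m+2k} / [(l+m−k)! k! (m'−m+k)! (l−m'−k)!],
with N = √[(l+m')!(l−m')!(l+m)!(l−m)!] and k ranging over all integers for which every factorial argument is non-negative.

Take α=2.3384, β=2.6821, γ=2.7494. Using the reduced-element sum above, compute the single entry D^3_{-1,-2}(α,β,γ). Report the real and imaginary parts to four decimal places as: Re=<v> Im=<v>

D^3_{-1,-2}(2.3384,2.6821,2.7494) = e^{-i·-1·2.3384}·d^3_{-1,-2}(2.6821)·e^{-i·-2·2.7494}. Compute d first:
With c≡cos(β/2)=0.227731 and s≡sin(β/2)=0.973724, N=[2·24·1·120]^{1/2}=75.894664
Admissible k: 0..1 (factorial args all ≥0)
  k=0: (−1)^1·75.8947/(24)·0.2277^5·0.9737^1 = -0.001886
  k=1: (−1)^2·75.8947/(12)·0.2277^3·0.9737^3 = +0.068961
d^3_{-1,-2}(2.6821) = -0.001886 +0.068961 = +0.067075
Phases: e^{-i·(-1)·2.3384}=-0.694413+0.719577i, e^{-i·(-2)·2.7494}=+0.707823-0.706390i ⇒ D=+0.001126+0.067065i

Re=0.0011 Im=0.0671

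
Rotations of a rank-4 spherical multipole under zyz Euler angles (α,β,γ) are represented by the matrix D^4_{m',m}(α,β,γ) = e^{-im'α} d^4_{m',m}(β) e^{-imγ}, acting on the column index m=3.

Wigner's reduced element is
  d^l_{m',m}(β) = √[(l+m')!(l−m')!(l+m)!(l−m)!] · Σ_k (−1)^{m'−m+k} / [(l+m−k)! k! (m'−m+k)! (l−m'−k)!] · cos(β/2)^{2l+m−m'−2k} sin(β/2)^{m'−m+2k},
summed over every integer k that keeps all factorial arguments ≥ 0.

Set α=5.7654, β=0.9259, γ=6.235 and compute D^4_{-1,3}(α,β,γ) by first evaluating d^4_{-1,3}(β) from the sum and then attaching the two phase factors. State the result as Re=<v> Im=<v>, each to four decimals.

Re=0.2671 Im=-0.1046

Split into d^4_{-1,3}(β=0.9259) × two z-phases.
Half-angle: c=0.894739, s=0.446590. N=√(6·120·5040·1)=1904.940944
The bounds max(0,m−m')=4 and min(l+m,l−m')=5 give 2 terms
  k=4: (−1)^0·1904.9409/(144)·0.8947^4·0.4466^4 = +0.337240
  k=5: (−1)^1·1904.9409/(240)·0.8947^2·0.4466^6 = -0.050410
d^4_{-1,3}(0.9259) = +0.337240 -0.050410 = +0.286830
Phases: e^{-i·(-1)·5.7654}=+0.868917-0.494957i, e^{-i·(3)·6.235}=+0.989570+0.144053i ⇒ D=+0.267083-0.104585i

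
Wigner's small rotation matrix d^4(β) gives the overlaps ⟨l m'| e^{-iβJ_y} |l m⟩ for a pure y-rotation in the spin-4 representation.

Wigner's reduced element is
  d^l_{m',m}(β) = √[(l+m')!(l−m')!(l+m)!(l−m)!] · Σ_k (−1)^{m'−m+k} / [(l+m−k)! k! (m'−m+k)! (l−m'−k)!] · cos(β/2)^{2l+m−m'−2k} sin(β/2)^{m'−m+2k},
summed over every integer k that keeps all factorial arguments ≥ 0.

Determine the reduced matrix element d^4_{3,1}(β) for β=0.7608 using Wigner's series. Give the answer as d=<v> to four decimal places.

d=0.5143

d^4_{3,1}(β=0.7608) via Wigner's sum:
With c≡cos(β/2)=0.928516 and s≡sin(β/2)=0.371292, N=[5040·1·120·6]^{1/2}=1904.940944
Admissible k: 0..1 (factorial args all ≥0)
  k=0: (−1)^2·1904.9409/(240)·0.9285^6·0.3713^2 = +0.701194
  k=1: (−1)^3·1904.9409/(144)·0.9285^4·0.3713^4 = -0.186870
d^4_{3,1}(0.7608) = +0.701194 -0.186870 = +0.514324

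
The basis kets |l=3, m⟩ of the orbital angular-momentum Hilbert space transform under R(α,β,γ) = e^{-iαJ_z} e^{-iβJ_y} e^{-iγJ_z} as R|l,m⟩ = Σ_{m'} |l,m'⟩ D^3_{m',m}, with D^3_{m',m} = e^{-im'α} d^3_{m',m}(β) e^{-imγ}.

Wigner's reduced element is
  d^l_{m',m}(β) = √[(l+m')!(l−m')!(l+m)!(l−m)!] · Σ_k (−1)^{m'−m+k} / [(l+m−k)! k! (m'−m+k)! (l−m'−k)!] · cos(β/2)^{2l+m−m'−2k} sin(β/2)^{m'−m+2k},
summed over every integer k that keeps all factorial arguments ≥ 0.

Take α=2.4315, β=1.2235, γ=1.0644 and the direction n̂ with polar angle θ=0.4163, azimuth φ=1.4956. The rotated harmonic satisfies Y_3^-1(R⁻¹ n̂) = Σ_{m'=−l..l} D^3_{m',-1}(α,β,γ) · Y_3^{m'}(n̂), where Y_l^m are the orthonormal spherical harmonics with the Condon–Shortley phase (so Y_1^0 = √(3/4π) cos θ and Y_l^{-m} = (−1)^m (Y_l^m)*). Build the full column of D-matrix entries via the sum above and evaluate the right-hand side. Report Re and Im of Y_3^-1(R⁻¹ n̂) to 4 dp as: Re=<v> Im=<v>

Need the full column D^3_{m',-1} for m'=−3..3 at α=2.4315, β=1.2235, γ=1.0644.
cos(β/2)=0.818644, sin(β/2)=0.574301
d^3_{-3,-1}: single k=2 term ⇒ +0.573727;  D = -0.277533+0.502134i
d^3_{-2,-1}: k∈[1..2] ⇒ +0.667753 -0.657256 = +0.010497;  D = +0.009840-0.003656i
d^3_{-1,-1}: k∈[0..2] ⇒ +0.301003 -1.185086 +0.437421 = -0.446662;  D = +0.418918+0.154965i
d^3_{0,-1}: k∈[0..2] ⇒ -0.731486 +1.079981 -0.177167 = +0.171327;  D = +0.083099+0.149826i
d^3_{1,-1}: k∈[0..2] ⇒ +0.888815 -0.583228 +0.035879 = +0.341465;  D = +0.069075-0.334405i
d^3_{2,-1}: k∈[0..1] ⇒ -0.657256 +0.161731 = -0.495525;  D = +0.392368-0.302642i
d^3_{3,-1}: single k=0 term ⇒ +0.282354;  D = +0.281956+0.014982i
Y_3^{m'}(θ=0.4163,φ=1.4956) and Σ D·Y over m':
  (-0.2775+0.5021i)·(-0.0062+0.0269i)  (+0.0098-0.0037i)·(-0.1511-0.0229i)  (+0.4189+0.1550i)·(+0.0312-0.4147i)  (+0.0831+0.1498i)·(+0.4036+0.0000i)  (+0.0691-0.3344i)·(-0.0312-0.4147i)  (+0.3924-0.3026i)·(-0.1511+0.0229i)  (+0.2820+0.0150i)·(+0.0062+0.0269i)
Y_3^-1(R⁻¹ n̂) = -0.094340-0.074469i

Re=-0.0943 Im=-0.0745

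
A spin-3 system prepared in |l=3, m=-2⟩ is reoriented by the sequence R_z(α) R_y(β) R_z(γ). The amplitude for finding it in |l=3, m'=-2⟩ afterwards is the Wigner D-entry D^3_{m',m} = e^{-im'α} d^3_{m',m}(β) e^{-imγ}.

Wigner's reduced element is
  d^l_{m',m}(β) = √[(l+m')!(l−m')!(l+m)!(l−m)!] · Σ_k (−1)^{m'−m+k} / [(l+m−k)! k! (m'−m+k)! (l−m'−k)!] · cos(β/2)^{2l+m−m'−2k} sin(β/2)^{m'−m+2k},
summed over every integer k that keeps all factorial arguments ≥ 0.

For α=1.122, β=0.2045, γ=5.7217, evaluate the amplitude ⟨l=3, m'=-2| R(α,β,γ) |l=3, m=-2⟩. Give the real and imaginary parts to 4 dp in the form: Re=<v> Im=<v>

D^3_{-2,-2}(1.122,0.2045,5.7217) = e^{-i·-2·1.122}·d^3_{-2,-2}(0.2045)·e^{-i·-2·5.7217}. Compute d first:
Half-angle: c=0.994777, s=0.102072. N=√(1·120·1·120)=120.000000
k: max(0,(-2)−(-2))=0 … min(3+(-2),3−(-2))=1
  k=0: (−1)^0·120.0000/(120)·0.9948^6·0.1021^0 = +0.969068
  k=1: (−1)^1·120.0000/(24)·0.9948^4·0.1021^2 = -0.051014
d^3_{-2,-2}(0.2045) = +0.969068 -0.051014 = +0.918055
Phases: e^{-i·(-2)·1.122}=-0.623494+0.781828i, e^{-i·(-2)·5.7217}=+0.433007-0.901391i ⇒ D=+0.399130+0.826753i

Re=0.3991 Im=0.8268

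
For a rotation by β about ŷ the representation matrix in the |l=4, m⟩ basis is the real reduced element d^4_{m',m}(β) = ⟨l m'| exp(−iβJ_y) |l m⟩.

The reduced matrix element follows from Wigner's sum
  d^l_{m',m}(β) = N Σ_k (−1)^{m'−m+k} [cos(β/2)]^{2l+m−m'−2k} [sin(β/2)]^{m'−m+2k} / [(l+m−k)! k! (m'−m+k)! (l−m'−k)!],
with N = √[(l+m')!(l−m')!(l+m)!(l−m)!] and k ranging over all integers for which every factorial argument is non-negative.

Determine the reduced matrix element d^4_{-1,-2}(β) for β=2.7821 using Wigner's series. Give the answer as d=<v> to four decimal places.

d=-0.0708

d^4_{-1,-2}(β=2.7821) via Wigner's sum:
Half-angle: c=0.178780, s=0.983889. N=√(6·120·2·720)=1018.233765
k∈{0,1,2} keeps every argument non-negative
  k=0: (−1)^1·1018.2338/(240)·0.1788^7·0.9839^1 = -0.000024
  k=1: (−1)^2·1018.2338/(48)·0.1788^5·0.9839^3 = +0.003690
  k=2: (−1)^3·1018.2338/(72)·0.1788^3·0.9839^5 = -0.074508
d^4_{-1,-2}(2.7821) = -0.000024 +0.003690 -0.074508 = -0.070842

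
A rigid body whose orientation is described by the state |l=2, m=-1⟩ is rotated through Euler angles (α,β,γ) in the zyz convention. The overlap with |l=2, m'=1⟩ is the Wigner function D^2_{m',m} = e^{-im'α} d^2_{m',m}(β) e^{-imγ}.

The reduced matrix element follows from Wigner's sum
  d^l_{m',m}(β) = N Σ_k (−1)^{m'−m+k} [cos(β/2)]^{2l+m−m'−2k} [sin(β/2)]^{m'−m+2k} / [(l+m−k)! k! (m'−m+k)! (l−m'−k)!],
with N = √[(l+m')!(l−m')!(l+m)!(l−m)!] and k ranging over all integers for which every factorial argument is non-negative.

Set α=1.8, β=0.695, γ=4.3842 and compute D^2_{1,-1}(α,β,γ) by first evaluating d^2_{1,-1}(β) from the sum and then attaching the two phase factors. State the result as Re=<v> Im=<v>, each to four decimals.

First d^2_{1,-1}(β=0.695), then the phase factors e^{-i(1)α} and e^{-i(-1)γ}:
Half-angle: c=0.940227, s=0.340548. N=√(6·1·1·6)=6.000000
Admissible k: 0..1 (factorial args all ≥0)
  k=0: (−1)^2·6.0000/(2)·0.9402^2·0.3405^2 = +0.307570
  k=1: (−1)^3·6.0000/(6)·0.9402^0·0.3405^4 = -0.013450
d^2_{1,-1}(0.695) = +0.307570 -0.013450 = +0.294120
Attach z-rotation phases: D = e^{-i(1)(1.8)}·(+0.294120)·e^{-i(-1)(4.3842)} = -0.249601+0.155582i

Re=-0.2496 Im=0.1556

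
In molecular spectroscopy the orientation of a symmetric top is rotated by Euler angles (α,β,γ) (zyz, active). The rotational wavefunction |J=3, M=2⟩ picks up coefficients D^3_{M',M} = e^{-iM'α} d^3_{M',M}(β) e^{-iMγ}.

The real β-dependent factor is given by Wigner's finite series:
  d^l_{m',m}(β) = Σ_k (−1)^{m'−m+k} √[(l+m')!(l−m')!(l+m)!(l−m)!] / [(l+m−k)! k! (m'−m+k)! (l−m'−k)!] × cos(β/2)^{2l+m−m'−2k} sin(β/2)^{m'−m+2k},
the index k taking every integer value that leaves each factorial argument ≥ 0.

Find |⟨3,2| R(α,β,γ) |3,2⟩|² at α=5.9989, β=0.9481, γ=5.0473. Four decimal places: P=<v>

P=0.0246

First d^3_{2,2}(β=0.9481), then the phase factors e^{-i(2)α} and e^{-i(2)γ}:
c=cos(0.9481/2)=0.889727, s=sin(0.9481/2)=0.456493; N=√[120·1·120·1]=120.000000
Admissible k: 0..1 (factorial args all ≥0)
  k=0: (−1)^0·120.0000/(120)·0.8897^6·0.4565^0 = +0.496067
  k=1: (−1)^1·120.0000/(24)·0.8897^4·0.4565^2 = -0.652929
d^3_{2,2}(0.9481) = +0.496067 -0.652929 = -0.156862
|D^3_{2,2}|² = |d^3_{2,2}(β)|² = (-0.156862)² = 0.024606 (the z-rotation phases have unit modulus)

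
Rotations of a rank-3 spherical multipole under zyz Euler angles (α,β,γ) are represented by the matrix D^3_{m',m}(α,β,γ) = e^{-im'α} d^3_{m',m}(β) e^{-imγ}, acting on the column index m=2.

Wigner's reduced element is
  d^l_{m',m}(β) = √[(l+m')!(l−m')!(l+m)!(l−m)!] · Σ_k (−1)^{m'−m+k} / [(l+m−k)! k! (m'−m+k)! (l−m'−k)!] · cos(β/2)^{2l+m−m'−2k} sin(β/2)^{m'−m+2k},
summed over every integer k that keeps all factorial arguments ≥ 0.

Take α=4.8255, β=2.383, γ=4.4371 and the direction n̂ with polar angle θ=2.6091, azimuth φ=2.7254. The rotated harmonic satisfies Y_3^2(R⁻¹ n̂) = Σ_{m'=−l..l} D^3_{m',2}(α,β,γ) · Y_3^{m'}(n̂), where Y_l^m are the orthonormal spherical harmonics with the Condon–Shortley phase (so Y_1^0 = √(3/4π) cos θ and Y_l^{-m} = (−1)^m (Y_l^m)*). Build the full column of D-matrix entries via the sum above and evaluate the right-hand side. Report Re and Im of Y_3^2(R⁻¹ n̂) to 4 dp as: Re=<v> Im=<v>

Need the full column D^3_{m',2} for m'=−3..3 at α=4.8255, β=2.383, γ=4.4371.
cos(β/2)=0.370267, sin(β/2)=0.928925
d^3_{-3,2}: single k=5 term ⇒ +0.627328;  D = +0.487444-0.394891i
d^3_{-2,2}: k∈[4..5] ⇒ +0.510415 -0.642518 = -0.132103;  D = -0.094211-0.092604i
d^3_{-1,2}: k∈[3..4] ⇒ +0.257346 -0.809877 = -0.552531;  D = +0.340374-0.435243i
d^3_{0,2}: k∈[2..3] ⇒ +0.088835 -0.559131 = -0.470297;  D = +0.400797+0.246050i
d^3_{1,2}: k∈[1..2] ⇒ +0.020444 -0.257346 = -0.236902;  D = -0.100363+0.214593i
d^3_{2,2}: k∈[0..1] ⇒ +0.002577 -0.081094 = -0.078518;  D = -0.074423-0.025023i
d^3_{3,2}: single k=0 term ⇒ -0.015835;  D = +0.003320-0.015483i
Y_3^{m'}(θ=2.6091,φ=2.7254) and Σ D·Y over m':
  (+0.4874-0.3949i)·(-0.0173-0.0518i)  (-0.0942-0.0926i)·(-0.1528-0.1678i)  (+0.3404-0.4352i)·(-0.4069-0.1798i)  (+0.4008+0.2460i)·(-0.2287+0.0000i)  (-0.1004+0.2146i)·(+0.4069-0.1798i)  (-0.0744-0.0250i)·(-0.1528+0.1678i)  (+0.0033-0.0155i)·(+0.0173-0.0518i)
Y_3^2(R⁻¹ n̂) = -0.325867+0.167403i

Re=-0.3259 Im=0.1674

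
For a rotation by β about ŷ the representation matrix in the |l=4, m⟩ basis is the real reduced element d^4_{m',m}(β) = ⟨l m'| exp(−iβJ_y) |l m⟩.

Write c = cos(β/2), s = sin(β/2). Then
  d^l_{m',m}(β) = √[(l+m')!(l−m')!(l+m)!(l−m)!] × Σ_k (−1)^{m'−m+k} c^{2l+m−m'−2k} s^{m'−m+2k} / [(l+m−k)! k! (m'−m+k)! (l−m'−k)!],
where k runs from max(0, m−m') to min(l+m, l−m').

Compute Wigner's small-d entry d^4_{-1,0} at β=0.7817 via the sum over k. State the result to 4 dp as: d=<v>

d^4_{-1,0}(β=0.7817) via Wigner's sum:
With c≡cos(β/2)=0.924586 and s≡sin(β/2)=0.380974, N=[6·120·24·24]^{1/2}=643.987578
k∈{1,2,3,4} keeps every argument non-negative
  k=1: (−1)^0·643.9876/(144)·0.9246^7·0.3810^1 = +0.984103
  k=2: (−1)^1·643.9876/(24)·0.9246^5·0.3810^3 = -1.002511
  k=3: (−1)^2·643.9876/(24)·0.9246^3·0.3810^5 = +0.170211
  k=4: (−1)^3·643.9876/(144)·0.9246^1·0.3810^7 = -0.004817
d^4_{-1,0}(0.7817) = +0.984103 -1.002511 +0.170211 -0.004817 = +0.146986

d=0.1470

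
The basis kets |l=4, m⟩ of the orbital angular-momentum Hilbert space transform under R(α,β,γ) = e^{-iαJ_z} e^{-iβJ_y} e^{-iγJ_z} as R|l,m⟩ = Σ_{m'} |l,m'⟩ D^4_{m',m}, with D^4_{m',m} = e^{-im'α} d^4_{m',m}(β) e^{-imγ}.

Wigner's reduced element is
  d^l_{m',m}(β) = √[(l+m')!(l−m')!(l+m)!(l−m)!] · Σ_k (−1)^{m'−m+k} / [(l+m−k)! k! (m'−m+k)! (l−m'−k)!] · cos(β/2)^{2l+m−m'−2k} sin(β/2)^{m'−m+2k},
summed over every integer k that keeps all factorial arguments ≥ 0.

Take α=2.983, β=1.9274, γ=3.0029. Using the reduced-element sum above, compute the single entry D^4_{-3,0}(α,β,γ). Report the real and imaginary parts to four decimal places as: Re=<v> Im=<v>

First d^4_{-3,0}(β=1.9274), then the phase factors e^{-i(-3)α} and e^{-i(0)γ}:
Half-angle: c=0.570485, s=0.821308. N=√(1·5040·24·24)=1703.830978
k∈{3,4} keeps every argument non-negative
  k=3: (−1)^0·1703.8310/(144)·0.5705^5·0.8213^3 = +0.396099
  k=4: (−1)^1·1703.8310/(144)·0.5705^3·0.8213^5 = -0.820970
d^4_{-3,0}(1.9274) = +0.396099 -0.820970 = -0.424871
Attach z-rotation phases: D = e^{-i(-3)(2.983)}·(-0.424871)·e^{-i(0)(3.0029)} = +0.377683-0.194604i

Re=0.3777 Im=-0.1946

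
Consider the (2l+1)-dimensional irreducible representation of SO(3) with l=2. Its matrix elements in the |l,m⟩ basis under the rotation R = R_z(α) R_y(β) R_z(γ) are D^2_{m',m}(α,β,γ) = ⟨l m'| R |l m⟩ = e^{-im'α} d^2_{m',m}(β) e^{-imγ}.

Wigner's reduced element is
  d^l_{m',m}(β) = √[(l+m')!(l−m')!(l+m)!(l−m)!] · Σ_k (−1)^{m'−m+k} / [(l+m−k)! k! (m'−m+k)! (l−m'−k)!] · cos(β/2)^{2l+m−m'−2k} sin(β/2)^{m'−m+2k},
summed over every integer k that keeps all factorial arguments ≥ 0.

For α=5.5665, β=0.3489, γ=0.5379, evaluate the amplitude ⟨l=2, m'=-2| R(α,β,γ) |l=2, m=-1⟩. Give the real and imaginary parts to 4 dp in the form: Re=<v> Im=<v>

D^2_{-2,-1}(5.5665,0.3489,0.5379) = e^{-i·-2·5.5665}·d^2_{-2,-1}(0.3489)·e^{-i·-1·0.5379}. Compute d first:
With c≡cos(β/2)=0.984822 and s≡sin(β/2)=0.173567, N=[1·24·1·6]^{1/2}=12.000000
k: max(0,(-1)−(-2))=1 … min(2+(-1),2−(-2))=1
  k=1: (−1)^0·12.0000/(6)·0.9848^3·0.1736^1 = +0.331566
d^2_{-2,-1}(0.3489) = +0.331566
D = (+0.136994-0.990572i)·(+0.331566)·(+0.858786+0.512334i) = +0.207279-0.258788i

Re=0.2073 Im=-0.2588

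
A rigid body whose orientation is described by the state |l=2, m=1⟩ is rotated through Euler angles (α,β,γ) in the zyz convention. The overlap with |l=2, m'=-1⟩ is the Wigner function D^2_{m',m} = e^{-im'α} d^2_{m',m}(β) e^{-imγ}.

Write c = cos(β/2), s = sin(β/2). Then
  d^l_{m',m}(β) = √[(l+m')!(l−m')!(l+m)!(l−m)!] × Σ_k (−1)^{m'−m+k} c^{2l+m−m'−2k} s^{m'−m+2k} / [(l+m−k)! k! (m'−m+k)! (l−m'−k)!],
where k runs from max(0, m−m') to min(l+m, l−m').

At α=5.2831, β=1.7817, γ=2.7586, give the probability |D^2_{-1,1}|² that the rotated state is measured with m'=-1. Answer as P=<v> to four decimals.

D^2_{-1,1}(5.2831,1.7817,2.7586) = e^{-i·-1·5.2831}·d^2_{-1,1}(1.7817)·e^{-i·1·2.7586}. Compute d first:
With c≡cos(β/2)=0.628751 and s≡sin(β/2)=0.777606, N=[1·6·6·1]^{1/2}=6.000000
k: max(0,(1)−(-1))=2 … min(2+(1),2−(-1))=3
  k=2: (−1)^0·6.0000/(2)·0.6288^2·0.7776^2 = +0.717131
  k=3: (−1)^1·6.0000/(6)·0.6288^0·0.7776^4 = -0.365628
d^2_{-1,1}(1.7817) = +0.717131 -0.365628 = +0.351503
|D^2_{-1,1}|² = |d^2_{-1,1}(β)|² = (+0.351503)² = 0.123555 (the z-rotation phases have unit modulus)

P=0.1236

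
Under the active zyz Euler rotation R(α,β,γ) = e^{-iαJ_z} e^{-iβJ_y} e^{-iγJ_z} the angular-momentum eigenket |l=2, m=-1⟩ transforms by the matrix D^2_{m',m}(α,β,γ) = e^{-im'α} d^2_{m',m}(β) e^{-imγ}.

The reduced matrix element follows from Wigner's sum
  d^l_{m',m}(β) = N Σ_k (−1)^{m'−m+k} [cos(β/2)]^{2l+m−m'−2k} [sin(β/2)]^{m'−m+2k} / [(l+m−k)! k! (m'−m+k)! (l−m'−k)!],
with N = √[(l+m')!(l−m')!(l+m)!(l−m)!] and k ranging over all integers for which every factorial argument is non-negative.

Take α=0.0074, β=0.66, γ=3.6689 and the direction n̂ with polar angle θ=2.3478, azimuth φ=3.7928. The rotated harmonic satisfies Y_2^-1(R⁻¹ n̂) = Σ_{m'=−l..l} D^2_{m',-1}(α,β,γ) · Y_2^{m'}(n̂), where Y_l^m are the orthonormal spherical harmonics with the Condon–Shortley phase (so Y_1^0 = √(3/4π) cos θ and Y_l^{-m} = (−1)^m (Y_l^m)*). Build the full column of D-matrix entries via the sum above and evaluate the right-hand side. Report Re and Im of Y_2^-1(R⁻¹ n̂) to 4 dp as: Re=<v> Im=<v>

Re=-0.1628 Im=0.2509

Need the full column D^2_{m',-1} for m'=−2..2 at α=0.0074, β=0.66, γ=3.6689.
cos(β/2)=0.946042, sin(β/2)=0.324043
d^2_{-2,-1}: single k=1 term ⇒ +0.548737;  D = -0.470061-0.283117i
d^2_{-1,-1}: k∈[0..1] ⇒ +0.801018 -0.281934 = +0.519084;  D = -0.446629-0.264520i
d^2_{0,-1}: k∈[0..1] ⇒ -0.672063 +0.078849 = -0.593214;  D = +0.512635+0.298510i
d^2_{1,-1}: k∈[0..1] ⇒ +0.281934 -0.011026 = +0.270908;  D = -0.235112-0.134587i
d^2_{2,-1}: single k=0 term ⇒ -0.064380;  D = +0.056108+0.031569i
Y_2^{m'}(θ=2.3478,φ=3.7928) and Σ D·Y over m':
  (-0.4701-0.2831i)·(+0.0521-0.1893i)  (-0.4466-0.2645i)·(+0.3072-0.2341i)  (+0.5126+0.2985i)·(+0.1498+0.0000i)  (-0.2351-0.1346i)·(-0.3072-0.2341i)  (+0.0561+0.0316i)·(+0.0521+0.1893i)
Y_2^-1(R⁻¹ n̂) = -0.162780+0.250921i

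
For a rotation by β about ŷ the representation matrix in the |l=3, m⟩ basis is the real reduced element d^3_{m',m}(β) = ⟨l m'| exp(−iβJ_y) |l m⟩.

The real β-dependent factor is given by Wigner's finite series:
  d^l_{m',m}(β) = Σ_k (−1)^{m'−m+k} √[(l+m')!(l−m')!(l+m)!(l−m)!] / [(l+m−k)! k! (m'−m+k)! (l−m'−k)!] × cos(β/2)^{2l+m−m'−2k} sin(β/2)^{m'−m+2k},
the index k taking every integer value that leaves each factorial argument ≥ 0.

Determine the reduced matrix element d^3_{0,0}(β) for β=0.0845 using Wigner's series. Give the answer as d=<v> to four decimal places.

d=0.9787

d^3_{0,0}(β=0.0845) via Wigner's sum:
c=cos(0.0845/2)=0.999108, s=sin(0.0845/2)=0.042237; N=√[6·6·6·6]=36.000000
The bounds max(0,m−m')=0 and min(l+m,l−m')=3 give 4 terms
  k=0: (−1)^0·36.0000/(36)·0.9991^6·0.0422^0 = +0.994658
  k=1: (−1)^1·36.0000/(4)·0.9991^4·0.0422^2 = -0.015999
  k=2: (−1)^2·36.0000/(4)·0.9991^2·0.0422^4 = +0.000029
  k=3: (−1)^3·36.0000/(36)·0.9991^0·0.0422^6 = -0.000000
d^3_{0,0}(0.0845) = +0.994658 -0.015999 +0.000029 -0.000000 = +0.978687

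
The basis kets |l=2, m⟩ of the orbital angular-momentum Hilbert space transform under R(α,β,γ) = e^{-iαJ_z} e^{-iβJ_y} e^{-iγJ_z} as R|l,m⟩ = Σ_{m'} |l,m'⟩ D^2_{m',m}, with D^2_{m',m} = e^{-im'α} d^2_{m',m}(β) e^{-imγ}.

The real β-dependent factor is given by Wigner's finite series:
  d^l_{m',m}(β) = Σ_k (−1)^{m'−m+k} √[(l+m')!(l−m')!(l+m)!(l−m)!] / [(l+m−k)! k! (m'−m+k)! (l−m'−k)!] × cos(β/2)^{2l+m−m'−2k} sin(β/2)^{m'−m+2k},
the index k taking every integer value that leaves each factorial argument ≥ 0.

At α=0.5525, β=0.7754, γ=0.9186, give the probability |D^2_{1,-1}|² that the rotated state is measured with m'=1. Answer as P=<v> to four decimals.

P=0.1205

Split into d^2_{1,-1}(β=0.7754) × two z-phases.
c=cos(0.7754/2)=0.925781, s=sin(0.7754/2)=0.378060; N=√[6·1·1·6]=6.000000
k: max(0,(-1)−(1))=0 … min(2+(-1),2−(1))=1
  k=0: (−1)^2·6.0000/(2)·0.9258^2·0.3781^2 = +0.367502
  k=1: (−1)^3·6.0000/(6)·0.9258^0·0.3781^4 = -0.020429
d^2_{1,-1}(0.7754) = +0.367502 -0.020429 = +0.347073
|D^2_{1,-1}|² = |d^2_{1,-1}(β)|² = (+0.347073)² = 0.120460 (the z-rotation phases have unit modulus)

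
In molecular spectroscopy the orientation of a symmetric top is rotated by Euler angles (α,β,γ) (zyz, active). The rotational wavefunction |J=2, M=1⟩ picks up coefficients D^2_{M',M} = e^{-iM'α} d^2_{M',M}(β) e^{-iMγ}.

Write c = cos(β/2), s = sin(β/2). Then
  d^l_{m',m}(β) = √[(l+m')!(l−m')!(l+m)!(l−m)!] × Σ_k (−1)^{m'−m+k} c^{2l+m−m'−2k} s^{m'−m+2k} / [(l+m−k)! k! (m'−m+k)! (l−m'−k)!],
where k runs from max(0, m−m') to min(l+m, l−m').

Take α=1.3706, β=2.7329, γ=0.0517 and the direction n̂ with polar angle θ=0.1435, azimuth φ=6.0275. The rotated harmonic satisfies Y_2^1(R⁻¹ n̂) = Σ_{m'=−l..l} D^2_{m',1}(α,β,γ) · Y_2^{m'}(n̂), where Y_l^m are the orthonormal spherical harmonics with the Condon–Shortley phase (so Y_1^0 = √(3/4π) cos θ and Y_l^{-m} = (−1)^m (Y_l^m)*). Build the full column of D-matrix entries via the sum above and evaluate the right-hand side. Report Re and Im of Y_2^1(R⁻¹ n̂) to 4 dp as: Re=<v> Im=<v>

Need the full column D^2_{m',1} for m'=−2..2 at α=1.3706, β=2.7329, γ=0.0517.
cos(β/2)=0.202927, sin(β/2)=0.979194
d^2_{-2,1}: single k=3 term ⇒ +0.381045;  D = -0.342763+0.166459i
d^2_{-1,1}: k∈[2..3] ⇒ +0.118451 -0.919337 = -0.800886;  D = -0.199614-0.775611i
d^2_{0,1}: k∈[1..2] ⇒ +0.020043 -0.466683 = -0.446640;  D = -0.446043+0.023081i
d^2_{1,1}: k∈[0..1] ⇒ +0.001696 -0.118451 = -0.116755;  D = -0.017274+0.115470i
d^2_{2,1}: single k=0 term ⇒ -0.016365;  D = +0.015380+0.005591i
Y_2^{m'}(θ=0.1435,φ=6.0275) and Σ D·Y over m':
  (-0.3428+0.1665i)·(+0.0069+0.0039i)  (-0.1996-0.7756i)·(+0.1058+0.0277i)  (-0.4460+0.0231i)·(+0.6114+0.0000i)  (-0.0173+0.1155i)·(-0.1058+0.0277i)  (+0.0154+0.0056i)·(+0.0069-0.0039i)
Y_2^1(R⁻¹ n̂) = -0.276637-0.086352i

Re=-0.2766 Im=-0.0864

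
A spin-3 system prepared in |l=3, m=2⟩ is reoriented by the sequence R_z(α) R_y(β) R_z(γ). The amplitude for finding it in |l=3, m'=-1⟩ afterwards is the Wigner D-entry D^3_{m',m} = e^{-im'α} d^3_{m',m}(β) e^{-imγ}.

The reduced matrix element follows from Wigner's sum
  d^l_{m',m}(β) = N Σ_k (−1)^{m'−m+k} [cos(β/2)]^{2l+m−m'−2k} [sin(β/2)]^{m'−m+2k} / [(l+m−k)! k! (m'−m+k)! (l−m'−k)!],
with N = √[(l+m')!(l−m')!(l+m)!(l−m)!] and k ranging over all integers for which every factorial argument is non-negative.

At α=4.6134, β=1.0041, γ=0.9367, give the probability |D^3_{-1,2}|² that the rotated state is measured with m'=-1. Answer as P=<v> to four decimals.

D^3_{-1,2}(4.6134,1.0041,0.9367) = e^{-i·-1·4.6134}·d^3_{-1,2}(1.0041)·e^{-i·2·0.9367}. Compute d first:
Half-angle: c=0.876598, s=0.481224. N=√(2·24·120·1)=75.894664
The bounds max(0,m−m')=3 and min(l+m,l−m')=4 give 2 terms
  k=3: (−1)^0·75.8947/(12)·0.8766^3·0.4812^3 = +0.474758
  k=4: (−1)^1·75.8947/(24)·0.8766^1·0.4812^5 = -0.071538
d^3_{-1,2}(1.0041) = +0.474758 -0.071538 = +0.403220
|D^3_{-1,2}|² = |d^3_{-1,2}(β)|² = (+0.403220)² = 0.162586 (the z-rotation phases have unit modulus)

P=0.1626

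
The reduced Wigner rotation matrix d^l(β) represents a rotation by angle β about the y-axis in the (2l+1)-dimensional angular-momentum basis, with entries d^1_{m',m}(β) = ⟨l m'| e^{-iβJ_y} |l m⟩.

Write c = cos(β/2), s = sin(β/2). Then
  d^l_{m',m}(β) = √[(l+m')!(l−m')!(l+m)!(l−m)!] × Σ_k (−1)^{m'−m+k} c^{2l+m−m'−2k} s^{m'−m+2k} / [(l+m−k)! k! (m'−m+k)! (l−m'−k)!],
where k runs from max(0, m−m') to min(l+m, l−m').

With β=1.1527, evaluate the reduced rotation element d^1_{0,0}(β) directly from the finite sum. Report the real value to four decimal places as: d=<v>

d^1_{0,0}(β=1.1527) via Wigner's sum:
c=cos(1.1527/2)=0.838457, s=sin(1.1527/2)=0.544967; N=√[1·1·1·1]=1.000000
Admissible k: 0..1 (factorial args all ≥0)
  k=0: (−1)^0·1.0000/(1)·0.8385^2·0.5450^0 = +0.703011
  k=1: (−1)^1·1.0000/(1)·0.8385^0·0.5450^2 = -0.296989
d^1_{0,0}(1.1527) = +0.703011 -0.296989 = +0.406021

d=0.4060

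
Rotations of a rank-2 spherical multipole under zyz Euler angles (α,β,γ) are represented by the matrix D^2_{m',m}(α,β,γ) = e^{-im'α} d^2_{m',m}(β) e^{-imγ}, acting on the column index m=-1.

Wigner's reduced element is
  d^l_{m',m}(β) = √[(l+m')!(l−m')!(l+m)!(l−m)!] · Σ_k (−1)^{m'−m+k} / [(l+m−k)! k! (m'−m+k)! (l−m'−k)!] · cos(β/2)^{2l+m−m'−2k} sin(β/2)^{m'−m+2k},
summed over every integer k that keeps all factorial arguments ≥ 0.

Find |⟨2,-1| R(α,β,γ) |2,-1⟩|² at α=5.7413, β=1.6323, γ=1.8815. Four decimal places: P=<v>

First d^2_{-1,-1}(β=1.6323), then the phase factors e^{-i(-1)α} and e^{-i(-1)γ}:
With c≡cos(β/2)=0.685031 and s≡sin(β/2)=0.728514, N=[1·6·1·6]^{1/2}=6.000000
k: max(0,(-1)−(-1))=0 … min(2+(-1),2−(-1))=1
  k=0: (−1)^0·6.0000/(6)·0.6850^4·0.7285^0 = +0.220212
  k=1: (−1)^1·6.0000/(2)·0.6850^2·0.7285^2 = -0.747167
d^2_{-1,-1}(1.6323) = +0.220212 -0.747167 = -0.526955
|D^2_{-1,-1}|² = |d^2_{-1,-1}(β)|² = (-0.526955)² = 0.277681 (the z-rotation phases have unit modulus)

P=0.2777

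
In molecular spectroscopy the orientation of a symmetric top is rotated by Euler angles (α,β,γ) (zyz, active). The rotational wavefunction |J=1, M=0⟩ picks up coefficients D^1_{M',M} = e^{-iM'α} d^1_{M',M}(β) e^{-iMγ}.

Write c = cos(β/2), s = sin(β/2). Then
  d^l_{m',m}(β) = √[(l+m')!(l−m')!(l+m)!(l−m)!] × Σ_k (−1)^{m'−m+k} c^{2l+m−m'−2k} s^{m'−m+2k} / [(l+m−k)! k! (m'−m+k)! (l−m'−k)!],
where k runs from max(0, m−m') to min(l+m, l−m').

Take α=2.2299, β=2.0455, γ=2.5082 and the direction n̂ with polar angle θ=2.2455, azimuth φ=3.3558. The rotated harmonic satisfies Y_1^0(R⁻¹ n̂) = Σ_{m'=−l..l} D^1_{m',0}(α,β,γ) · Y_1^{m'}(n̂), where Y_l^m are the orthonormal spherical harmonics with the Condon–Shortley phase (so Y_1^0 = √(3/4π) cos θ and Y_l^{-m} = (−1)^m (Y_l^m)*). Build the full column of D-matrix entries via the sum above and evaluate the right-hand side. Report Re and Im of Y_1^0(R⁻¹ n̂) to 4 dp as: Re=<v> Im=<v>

Re=0.2856 Im=0.0000

Need the full column D^1_{m',0} for m'=−1..1 at α=2.2299, β=2.0455, γ=2.5082.
cos(β/2)=0.521021, sin(β/2)=0.853544
d^1_{-1,0}: single k=1 term ⇒ +0.628921;  D = -0.385156+0.497188i
d^1_{0,0}: k∈[0..1] ⇒ +0.271463 -0.728537 = -0.457075;  D = -0.457075+0.000000i
d^1_{1,0}: single k=0 term ⇒ -0.628921;  D = +0.385156+0.497188i
Y_1^{m'}(θ=2.2455,φ=3.3558) and Σ D·Y over m':
  (-0.3852+0.4972i)·(-0.2636+0.0574i)  (-0.4571+0.0000i)·(-0.3052+0.0000i)  (+0.3852+0.4972i)·(+0.2636+0.0574i)
Y_1^0(R⁻¹ n̂) = +0.285553+0.000000i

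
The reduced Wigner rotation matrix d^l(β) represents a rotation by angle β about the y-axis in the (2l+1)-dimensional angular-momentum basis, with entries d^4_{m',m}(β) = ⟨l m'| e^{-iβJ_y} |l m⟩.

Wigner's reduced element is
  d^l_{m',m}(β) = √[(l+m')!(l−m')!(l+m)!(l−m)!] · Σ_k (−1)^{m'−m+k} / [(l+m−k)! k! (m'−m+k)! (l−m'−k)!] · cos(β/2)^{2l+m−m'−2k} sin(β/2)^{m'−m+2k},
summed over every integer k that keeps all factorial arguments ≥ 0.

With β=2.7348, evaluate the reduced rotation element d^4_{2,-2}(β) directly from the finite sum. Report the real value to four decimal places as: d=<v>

d^4_{2,-2}(β=2.7348) via Wigner's sum:
c=cos(2.7348/2)=0.201997, s=sin(2.7348/2)=0.979386; N=√[720·2·2·720]=1440.000000
Admissible k: 0..2 (factorial args all ≥0)
  k=0: (−1)^4·1440.0000/(96)·0.2020^4·0.9794^4 = +0.022977
  k=1: (−1)^5·1440.0000/(120)·0.2020^2·0.9794^6 = -0.432110
  k=2: (−1)^6·1440.0000/(1440)·0.2020^0·0.9794^8 = +0.846509
d^4_{2,-2}(2.7348) = +0.022977 -0.432110 +0.846509 = +0.437376

d=0.4374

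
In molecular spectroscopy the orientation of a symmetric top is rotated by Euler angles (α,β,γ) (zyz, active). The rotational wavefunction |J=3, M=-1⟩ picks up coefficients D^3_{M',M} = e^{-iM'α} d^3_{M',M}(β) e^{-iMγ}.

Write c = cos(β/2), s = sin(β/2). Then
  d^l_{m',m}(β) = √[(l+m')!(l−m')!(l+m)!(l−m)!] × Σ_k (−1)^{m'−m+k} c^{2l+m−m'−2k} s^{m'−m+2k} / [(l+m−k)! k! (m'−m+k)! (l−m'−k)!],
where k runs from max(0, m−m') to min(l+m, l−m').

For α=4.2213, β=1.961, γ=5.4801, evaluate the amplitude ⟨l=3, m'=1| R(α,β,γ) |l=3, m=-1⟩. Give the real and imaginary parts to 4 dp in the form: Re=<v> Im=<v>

Split into d^3_{1,-1}(β=1.961) × two z-phases.
With c≡cos(β/2)=0.556607 and s≡sin(β/2)=0.830776, N=[24·2·2·24]^{1/2}=48.000000
k∈{0,1,2} keeps every argument non-negative
  k=0: (−1)^2·48.0000/(8)·0.5566^4·0.8308^2 = +0.397479
  k=1: (−1)^3·48.0000/(6)·0.5566^2·0.8308^4 = -1.180655
  k=2: (−1)^4·48.0000/(48)·0.5566^0·0.8308^6 = +0.328778
d^3_{1,-1}(1.961) = +0.397479 -1.180655 +0.328778 = -0.454398
Attach z-rotation phases: D = e^{-i(1)(4.2213)}·(-0.454398)·e^{-i(-1)(5.4801)} = -0.139482-0.432461i

Re=-0.1395 Im=-0.4325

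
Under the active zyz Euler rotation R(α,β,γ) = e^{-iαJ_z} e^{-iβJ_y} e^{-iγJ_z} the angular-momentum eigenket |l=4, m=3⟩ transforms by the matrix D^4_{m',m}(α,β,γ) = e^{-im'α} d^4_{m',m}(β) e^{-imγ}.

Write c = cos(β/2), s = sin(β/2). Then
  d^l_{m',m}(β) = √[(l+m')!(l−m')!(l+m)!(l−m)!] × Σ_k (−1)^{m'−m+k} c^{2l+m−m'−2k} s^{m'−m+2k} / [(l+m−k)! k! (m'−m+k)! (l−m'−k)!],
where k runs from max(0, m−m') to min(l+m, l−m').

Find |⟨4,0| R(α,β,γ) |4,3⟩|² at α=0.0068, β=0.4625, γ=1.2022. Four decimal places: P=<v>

First d^4_{0,3}(β=0.4625), then the phase factors e^{-i(0)α} and e^{-i(3)γ}:
Half-angle: c=0.973381, s=0.229194. N=√(24·24·5040·1)=1703.830978
k: max(0,(3)−(0))=3 … min(4+(3),4−(0))=4
  k=3: (−1)^0·1703.8310/(144)·0.9734^5·0.2292^3 = +0.124477
  k=4: (−1)^1·1703.8310/(144)·0.9734^3·0.2292^5 = -0.006901
d^4_{0,3}(0.4625) = +0.124477 -0.006901 = +0.117576
|D^4_{0,3}|² = |d^4_{0,3}(β)|² = (+0.117576)² = 0.013824 (the z-rotation phases have unit modulus)

P=0.0138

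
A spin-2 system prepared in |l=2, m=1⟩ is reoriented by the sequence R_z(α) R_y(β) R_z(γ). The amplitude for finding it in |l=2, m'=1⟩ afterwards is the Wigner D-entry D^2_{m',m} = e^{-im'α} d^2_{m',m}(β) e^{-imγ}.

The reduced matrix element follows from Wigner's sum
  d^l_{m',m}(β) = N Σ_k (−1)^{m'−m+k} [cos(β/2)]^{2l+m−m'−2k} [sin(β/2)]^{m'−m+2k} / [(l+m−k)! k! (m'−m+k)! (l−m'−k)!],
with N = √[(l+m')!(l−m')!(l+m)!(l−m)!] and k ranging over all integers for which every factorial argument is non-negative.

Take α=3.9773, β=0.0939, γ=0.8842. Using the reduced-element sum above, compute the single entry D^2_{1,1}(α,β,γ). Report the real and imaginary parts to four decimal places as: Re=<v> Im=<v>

First d^2_{1,1}(β=0.0939), then the phase factors e^{-i(1)α} and e^{-i(1)γ}:
c=cos(0.0939/2)=0.998898, s=sin(0.0939/2)=0.046933; N=√[6·1·6·1]=6.000000
Admissible k: 0..1 (factorial args all ≥0)
  k=0: (−1)^0·6.0000/(6)·0.9989^4·0.0469^0 = +0.995599
  k=1: (−1)^1·6.0000/(2)·0.9989^2·0.0469^2 = -0.006593
d^2_{1,1}(0.0939) = +0.995599 -0.006593 = +0.989006
Phases: e^{-i·(1)·3.9773}=-0.670653+0.741771i, e^{-i·(1)·0.8842}=+0.633908-0.773408i ⇒ D=+0.146926+0.978032i

Re=0.1469 Im=0.9780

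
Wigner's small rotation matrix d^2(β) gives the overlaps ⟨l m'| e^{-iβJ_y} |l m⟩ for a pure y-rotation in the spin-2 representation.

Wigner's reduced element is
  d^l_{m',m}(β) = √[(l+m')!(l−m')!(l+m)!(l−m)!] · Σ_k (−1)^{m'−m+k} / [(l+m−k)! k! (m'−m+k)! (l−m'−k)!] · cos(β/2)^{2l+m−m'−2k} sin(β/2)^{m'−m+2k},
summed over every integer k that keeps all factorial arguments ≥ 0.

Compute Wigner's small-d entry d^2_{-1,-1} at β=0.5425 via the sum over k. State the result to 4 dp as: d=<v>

d^2_{-1,-1}(β=0.5425) via Wigner's sum:
Half-angle: c=0.963437, s=0.267936. N=√(1·6·1·6)=6.000000
k∈{0,1} keeps every argument non-negative
  k=0: (−1)^0·6.0000/(6)·0.9634^4·0.2679^0 = +0.861574
  k=1: (−1)^1·6.0000/(2)·0.9634^2·0.2679^2 = -0.199908
d^2_{-1,-1}(0.5425) = +0.861574 -0.199908 = +0.661667

d=0.6617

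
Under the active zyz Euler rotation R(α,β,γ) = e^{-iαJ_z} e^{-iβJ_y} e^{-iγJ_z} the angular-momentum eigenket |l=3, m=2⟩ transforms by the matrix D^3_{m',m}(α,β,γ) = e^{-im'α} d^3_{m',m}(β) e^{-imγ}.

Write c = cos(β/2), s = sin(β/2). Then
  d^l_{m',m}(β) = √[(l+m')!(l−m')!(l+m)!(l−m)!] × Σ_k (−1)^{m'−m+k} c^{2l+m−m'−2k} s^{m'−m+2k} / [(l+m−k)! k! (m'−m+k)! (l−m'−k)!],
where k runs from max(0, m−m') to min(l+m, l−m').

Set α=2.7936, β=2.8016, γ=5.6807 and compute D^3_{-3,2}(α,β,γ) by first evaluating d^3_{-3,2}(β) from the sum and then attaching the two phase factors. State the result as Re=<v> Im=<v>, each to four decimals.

D^3_{-3,2}(2.7936,2.8016,5.6807) = e^{-i·-3·2.7936}·d^3_{-3,2}(2.8016)·e^{-i·2·5.6807}. Compute d first:
c=cos(2.8016/2)=0.169179, s=sin(2.8016/2)=0.985585; N=√[1·720·120·1]=293.938769
Admissible k: 5..5 (factorial args all ≥0)
  k=5: (−1)^0·293.9388/(120)·0.1692^1·0.9856^5 = +0.385383
d^3_{-3,2}(2.8016) = +0.385383
Attach z-rotation phases: D = e^{-i(-3)(2.7936)}·(+0.385383)·e^{-i(2)(5.6807)} = -0.380400-0.061776i

Re=-0.3804 Im=-0.0618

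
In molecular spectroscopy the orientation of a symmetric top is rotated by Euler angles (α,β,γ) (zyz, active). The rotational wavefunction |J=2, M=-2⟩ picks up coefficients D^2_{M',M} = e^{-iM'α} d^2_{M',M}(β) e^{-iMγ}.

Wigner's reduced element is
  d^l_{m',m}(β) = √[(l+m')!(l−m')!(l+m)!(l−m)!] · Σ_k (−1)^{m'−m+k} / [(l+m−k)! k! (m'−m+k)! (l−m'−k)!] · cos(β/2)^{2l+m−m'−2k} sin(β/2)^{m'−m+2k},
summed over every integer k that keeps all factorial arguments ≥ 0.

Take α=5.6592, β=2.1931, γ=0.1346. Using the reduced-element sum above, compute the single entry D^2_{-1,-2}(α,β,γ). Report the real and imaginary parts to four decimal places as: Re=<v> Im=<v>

First d^2_{-1,-2}(β=2.1931), then the phase factors e^{-i(-1)α} and e^{-i(-2)γ}:
c=cos(2.1931/2)=0.456668, s=sin(2.1931/2)=0.889637; N=√[1·6·1·24]=12.000000
Admissible k: 0..0 (factorial args all ≥0)
  k=0: (−1)^1·12.0000/(6)·0.4567^3·0.8896^1 = -0.169451
d^2_{-1,-2}(2.1931) = -0.169451
Phases: e^{-i·(-1)·5.6592}=+0.811556-0.584274i, e^{-i·(-2)·0.1346}=+0.963984+0.265960i ⇒ D=-0.158898+0.058866i

Re=-0.1589 Im=0.0589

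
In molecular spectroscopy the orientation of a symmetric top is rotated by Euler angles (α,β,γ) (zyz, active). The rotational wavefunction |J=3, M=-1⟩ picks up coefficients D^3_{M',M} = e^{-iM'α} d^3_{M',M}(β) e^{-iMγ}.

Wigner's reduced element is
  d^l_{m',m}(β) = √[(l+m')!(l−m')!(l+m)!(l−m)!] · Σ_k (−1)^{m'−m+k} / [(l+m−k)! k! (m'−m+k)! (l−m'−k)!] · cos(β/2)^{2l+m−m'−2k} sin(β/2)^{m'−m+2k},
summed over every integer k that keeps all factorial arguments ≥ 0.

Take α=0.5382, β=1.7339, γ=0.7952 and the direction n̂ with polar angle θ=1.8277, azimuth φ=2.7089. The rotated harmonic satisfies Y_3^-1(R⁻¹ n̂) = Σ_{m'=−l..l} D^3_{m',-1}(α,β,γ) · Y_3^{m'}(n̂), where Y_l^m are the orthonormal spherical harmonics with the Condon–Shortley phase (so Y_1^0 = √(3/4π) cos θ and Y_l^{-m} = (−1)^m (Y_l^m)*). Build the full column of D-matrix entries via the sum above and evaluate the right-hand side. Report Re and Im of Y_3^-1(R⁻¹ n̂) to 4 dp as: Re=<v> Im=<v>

Need the full column D^3_{m',-1} for m'=−3..3 at α=0.5382, β=1.7339, γ=0.7952.
cos(β/2)=0.647155, sin(β/2)=0.762359
d^3_{-3,-1}: single k=2 term ⇒ +0.394818;  D = -0.293736+0.263819i
d^3_{-2,-1}: k∈[1..2] ⇒ +0.273653 -0.759508 = -0.485855;  D = +0.143953-0.464040i
d^3_{-1,-1}: k∈[0..2] ⇒ +0.073460 -0.815532 +0.848799 = +0.106726;  D = +0.025099+0.103733i
d^3_{0,-1}: k∈[0..2] ⇒ -0.299772 +1.247999 -0.577292 = +0.370936;  D = +0.259708+0.264849i
d^3_{1,-1}: k∈[0..2] ⇒ +0.611649 -1.131732 +0.196316 = -0.323767;  D = -0.313133-0.082295i
d^3_{2,-1}: k∈[0..1] ⇒ -0.759508 +0.526993 = -0.232515;  D = -0.223383+0.064525i
d^3_{3,-1}: single k=0 term ⇒ +0.547897;  D = +0.374028-0.400369i
Y_3^{m'}(θ=1.8277,φ=2.7089) and Σ D·Y over m':
  (-0.2937+0.2638i)·(-0.1017-0.3635i)  (+0.1440-0.4640i)·(-0.1575-0.1849i)  (+0.0251+0.1037i)·(+0.1922+0.0888i)  (+0.2597+0.2648i)·(+0.2539+0.0000i)  (-0.3131-0.0823i)·(-0.1922+0.0888i)  (-0.2234+0.0645i)·(-0.1575+0.1849i)  (+0.3740-0.4004i)·(+0.1017-0.3635i)
Y_3^-1(R⁻¹ n̂) = +0.062034-0.024319i

Re=0.0620 Im=-0.0243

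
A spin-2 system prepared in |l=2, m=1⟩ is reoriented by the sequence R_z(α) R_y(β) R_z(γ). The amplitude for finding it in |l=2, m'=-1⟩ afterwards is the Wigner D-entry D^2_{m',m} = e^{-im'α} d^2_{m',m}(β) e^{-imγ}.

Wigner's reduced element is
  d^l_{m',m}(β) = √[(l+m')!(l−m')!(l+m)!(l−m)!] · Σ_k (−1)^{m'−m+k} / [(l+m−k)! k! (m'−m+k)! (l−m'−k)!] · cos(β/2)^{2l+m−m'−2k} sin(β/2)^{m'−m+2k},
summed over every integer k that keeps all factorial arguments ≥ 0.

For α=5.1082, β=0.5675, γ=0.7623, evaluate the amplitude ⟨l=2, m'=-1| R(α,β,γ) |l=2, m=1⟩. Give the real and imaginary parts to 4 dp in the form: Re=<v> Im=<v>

Split into d^2_{-1,1}(β=0.5675) × two z-phases.
With c≡cos(β/2)=0.960012 and s≡sin(β/2)=0.279958, N=[1·6·6·1]^{1/2}=6.000000
k: max(0,(1)−(-1))=2 … min(2+(1),2−(-1))=3
  k=2: (−1)^0·6.0000/(2)·0.9600^2·0.2800^2 = +0.216700
  k=3: (−1)^1·6.0000/(6)·0.9600^0·0.2800^4 = -0.006143
d^2_{-1,1}(0.5675) = +0.216700 -0.006143 = +0.210557
Attach z-rotation phases: D = e^{-i(-1)(5.1082)}·(+0.210557)·e^{-i(1)(0.7623)} = -0.075451-0.196575i

Re=-0.0755 Im=-0.1966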